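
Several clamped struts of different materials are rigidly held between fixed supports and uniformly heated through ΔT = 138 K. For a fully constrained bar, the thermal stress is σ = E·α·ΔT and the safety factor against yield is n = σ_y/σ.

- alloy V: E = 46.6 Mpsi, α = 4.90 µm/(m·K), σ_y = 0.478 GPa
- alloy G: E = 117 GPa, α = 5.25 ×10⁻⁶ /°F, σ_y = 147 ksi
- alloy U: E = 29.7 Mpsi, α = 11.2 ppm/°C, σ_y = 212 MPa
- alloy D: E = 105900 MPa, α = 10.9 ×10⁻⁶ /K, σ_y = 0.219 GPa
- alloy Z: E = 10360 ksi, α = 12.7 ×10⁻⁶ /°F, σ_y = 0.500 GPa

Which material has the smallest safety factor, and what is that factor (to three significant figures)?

alloy U, n = 0.670

With everything in SI (GPa, ×10⁻⁶/K, MPa):
  alloy V: E = 321.3, α = 4.90, σ_y = 478.0 → σ = 217 MPa, n = 2.20
  alloy G: E = 117.0, α = 9.45, σ_y = 1014 → σ = 153 MPa, n = 6.64
  alloy U: E = 204.8, α = 11.2, σ_y = 212.0 → σ = 316 MPa, n = 0.670
  alloy D: E = 105.9, α = 10.9, σ_y = 219.0 → σ = 159 MPa, n = 1.37
  alloy Z: E = 71.43, α = 22.9, σ_y = 500.0 → σ = 225 MPa, n = 2.22
Smallest n: alloy U with n = 0.670.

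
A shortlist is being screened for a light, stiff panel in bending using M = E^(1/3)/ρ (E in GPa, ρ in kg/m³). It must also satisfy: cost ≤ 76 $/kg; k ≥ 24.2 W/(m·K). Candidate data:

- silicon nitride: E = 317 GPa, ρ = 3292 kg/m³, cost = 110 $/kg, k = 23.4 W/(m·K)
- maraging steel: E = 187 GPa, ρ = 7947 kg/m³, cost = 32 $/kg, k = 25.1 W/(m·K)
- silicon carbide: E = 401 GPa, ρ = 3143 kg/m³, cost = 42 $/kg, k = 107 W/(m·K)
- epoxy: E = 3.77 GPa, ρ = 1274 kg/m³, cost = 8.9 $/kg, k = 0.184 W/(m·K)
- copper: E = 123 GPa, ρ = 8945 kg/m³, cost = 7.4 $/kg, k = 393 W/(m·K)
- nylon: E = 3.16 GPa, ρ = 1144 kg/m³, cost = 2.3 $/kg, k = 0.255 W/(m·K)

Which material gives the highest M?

silicon carbide

Screen on constraints: cost ≤ 76 $/kg; k ≥ 24.2 W/(m·K). Survivors: maraging steel, silicon carbide, copper.
Computing M directly (units already consistent):
  silicon carbide: M = 2.35×10⁻³
  maraging steel: M = 0.720×10⁻³
  copper: M = 0.556×10⁻³
Highest index: silicon carbide.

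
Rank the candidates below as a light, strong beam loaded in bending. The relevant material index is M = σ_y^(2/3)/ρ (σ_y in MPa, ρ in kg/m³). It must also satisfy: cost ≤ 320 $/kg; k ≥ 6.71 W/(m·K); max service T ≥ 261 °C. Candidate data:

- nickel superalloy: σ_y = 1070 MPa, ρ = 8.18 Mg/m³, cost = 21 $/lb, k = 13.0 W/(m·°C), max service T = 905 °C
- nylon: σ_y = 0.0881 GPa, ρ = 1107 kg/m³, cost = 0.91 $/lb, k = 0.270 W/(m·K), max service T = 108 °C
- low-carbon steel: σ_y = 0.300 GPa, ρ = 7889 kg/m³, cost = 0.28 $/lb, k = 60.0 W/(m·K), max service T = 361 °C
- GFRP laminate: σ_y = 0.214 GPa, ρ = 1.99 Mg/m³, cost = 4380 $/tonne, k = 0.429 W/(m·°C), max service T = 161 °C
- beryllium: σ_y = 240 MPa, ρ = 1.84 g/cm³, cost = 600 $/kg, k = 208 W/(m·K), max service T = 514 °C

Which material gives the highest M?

nickel superalloy

Screen on constraints: cost ≤ 320 $/kg; k ≥ 6.71 W/(m·K); max service T ≥ 261 °C. Survivors: nickel superalloy, low-carbon steel.
Convert each candidate to consistent units, then evaluate M:
  nickel superalloy: σ_y = 1070 MPa, ρ = 8180 kg/m³
  low-carbon steel: σ_y = 300.0 MPa, ρ = 7889 kg/m³
  nickel superalloy: M = 12.8×10⁻³
  low-carbon steel: M = 5.68×10⁻³
Nickel superalloy has the largest M.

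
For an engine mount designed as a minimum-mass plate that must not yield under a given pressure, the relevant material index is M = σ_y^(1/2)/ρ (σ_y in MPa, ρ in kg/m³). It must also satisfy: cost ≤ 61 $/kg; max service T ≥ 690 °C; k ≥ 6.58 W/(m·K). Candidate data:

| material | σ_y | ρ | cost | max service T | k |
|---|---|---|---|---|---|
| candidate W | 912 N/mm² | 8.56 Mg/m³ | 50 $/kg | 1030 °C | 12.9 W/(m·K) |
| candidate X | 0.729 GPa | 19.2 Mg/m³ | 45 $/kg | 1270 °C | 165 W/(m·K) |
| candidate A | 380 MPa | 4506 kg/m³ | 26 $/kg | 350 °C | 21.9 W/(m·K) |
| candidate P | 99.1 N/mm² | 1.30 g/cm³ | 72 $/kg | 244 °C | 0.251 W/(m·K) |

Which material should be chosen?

candidate W

Screen on constraints: cost ≤ 61 $/kg; max service T ≥ 690 °C; k ≥ 6.58 W/(m·K). Survivors: candidate W, candidate X.
After converting to SI:
  candidate W: σ_y = 912.0 MPa, ρ = 8560 kg/m³
  candidate X: σ_y = 729.0 MPa, ρ = 19200 kg/m³
  candidate W: M = 3.53×10⁻³
  candidate X: M = 1.41×10⁻³
The maximum is for candidate W.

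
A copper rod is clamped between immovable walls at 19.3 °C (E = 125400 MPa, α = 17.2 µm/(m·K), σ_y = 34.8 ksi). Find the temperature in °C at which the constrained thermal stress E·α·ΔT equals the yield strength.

E = 125400 MPa = 125.4 GPa.
σ_y = 34.8 ksi = 239.9 MPa.
E·α·ΔT = 239.9 MPa ⇒ ΔT = 239.9 / (125.4×10³ × 17.2×10⁻⁶) = 111.2 K.
T = 19.3 + 111.2 = 130.5 °C.

131 °C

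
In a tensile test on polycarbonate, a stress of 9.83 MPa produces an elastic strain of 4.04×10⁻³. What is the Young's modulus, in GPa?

E = σ/ε = 9.83 MPa / 4.04×10⁻³ = 2433 MPa = 2.43 GPa.

2.43 GPa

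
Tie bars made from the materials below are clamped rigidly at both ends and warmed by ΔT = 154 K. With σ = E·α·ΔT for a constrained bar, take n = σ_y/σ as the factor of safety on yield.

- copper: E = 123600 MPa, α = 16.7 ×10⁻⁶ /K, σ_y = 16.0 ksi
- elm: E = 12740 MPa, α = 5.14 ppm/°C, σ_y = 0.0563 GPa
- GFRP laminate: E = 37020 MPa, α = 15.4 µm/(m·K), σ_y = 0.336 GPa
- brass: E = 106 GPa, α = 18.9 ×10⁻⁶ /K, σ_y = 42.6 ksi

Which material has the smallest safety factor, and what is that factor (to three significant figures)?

Converting E to GPa, α to ×10⁻⁶/K, σ_y to MPa, then σ and n for each:
  copper: E = 123.6, α = 16.7, σ_y = 110.3 → σ = 318 MPa, n = 0.347
  elm: E = 12.74, α = 5.14, σ_y = 56.30 → σ = 10.1 MPa, n = 5.58
  GFRP laminate: E = 37.02, α = 15.4, σ_y = 336.0 → σ = 87.8 MPa, n = 3.83
  brass: E = 106.0, α = 18.9, σ_y = 293.7 → σ = 309 MPa, n = 0.952
Copper has the lowest safety factor, n = 0.347.

copper, n = 0.347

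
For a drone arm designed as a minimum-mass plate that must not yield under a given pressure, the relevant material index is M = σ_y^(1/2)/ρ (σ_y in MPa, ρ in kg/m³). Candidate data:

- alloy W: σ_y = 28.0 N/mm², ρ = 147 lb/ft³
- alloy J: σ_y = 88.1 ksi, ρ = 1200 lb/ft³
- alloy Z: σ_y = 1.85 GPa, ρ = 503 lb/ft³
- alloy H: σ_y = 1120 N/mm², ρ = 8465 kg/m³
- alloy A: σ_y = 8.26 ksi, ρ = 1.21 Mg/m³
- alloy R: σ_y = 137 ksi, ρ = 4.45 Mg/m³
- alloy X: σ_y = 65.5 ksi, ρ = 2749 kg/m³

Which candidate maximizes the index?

In SI units:
  alloy W: σ_y = 28.00 MPa, ρ = 2355 kg/m³
  alloy J: σ_y = 607.4 MPa, ρ = 19220 kg/m³
  alloy Z: σ_y = 1850 MPa, ρ = 8057 kg/m³
  alloy H: σ_y = 1120 MPa, ρ = 8465 kg/m³
  alloy A: σ_y = 56.95 MPa, ρ = 1210 kg/m³
  alloy R: σ_y = 944.6 MPa, ρ = 4450 kg/m³
  alloy X: σ_y = 451.6 MPa, ρ = 2749 kg/m³
  alloy X: M = 7.73×10⁻³
  alloy R: M = 6.91×10⁻³
  alloy A: M = 6.24×10⁻³
  alloy Z: M = 5.34×10⁻³
  alloy H: M = 3.95×10⁻³
  alloy W: M = 2.25×10⁻³
  alloy J: M = 1.28×10⁻³
Highest index: alloy X.

alloy X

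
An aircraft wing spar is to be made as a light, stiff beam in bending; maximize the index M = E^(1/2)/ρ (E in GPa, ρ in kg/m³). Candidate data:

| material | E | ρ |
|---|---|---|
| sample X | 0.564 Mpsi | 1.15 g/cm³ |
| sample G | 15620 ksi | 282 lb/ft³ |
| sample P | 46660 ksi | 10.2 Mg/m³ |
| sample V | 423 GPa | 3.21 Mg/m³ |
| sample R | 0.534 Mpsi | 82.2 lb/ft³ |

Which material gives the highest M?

sample V

Normalizing units and computing the index:
  sample X: E = 3.889 GPa, ρ = 1150 kg/m³
  sample G: E = 107.7 GPa, ρ = 4517 kg/m³
  sample P: E = 321.7 GPa, ρ = 10200 kg/m³
  sample V: E = 423.0 GPa, ρ = 3210 kg/m³
  sample R: E = 3.682 GPa, ρ = 1317 kg/m³
  sample V: M = 6.41×10⁻³
  sample G: M = 2.30×10⁻³
  sample P: M = 1.76×10⁻³
  sample X: M = 1.71×10⁻³
  sample R: M = 1.46×10⁻³
Sample V ranks first.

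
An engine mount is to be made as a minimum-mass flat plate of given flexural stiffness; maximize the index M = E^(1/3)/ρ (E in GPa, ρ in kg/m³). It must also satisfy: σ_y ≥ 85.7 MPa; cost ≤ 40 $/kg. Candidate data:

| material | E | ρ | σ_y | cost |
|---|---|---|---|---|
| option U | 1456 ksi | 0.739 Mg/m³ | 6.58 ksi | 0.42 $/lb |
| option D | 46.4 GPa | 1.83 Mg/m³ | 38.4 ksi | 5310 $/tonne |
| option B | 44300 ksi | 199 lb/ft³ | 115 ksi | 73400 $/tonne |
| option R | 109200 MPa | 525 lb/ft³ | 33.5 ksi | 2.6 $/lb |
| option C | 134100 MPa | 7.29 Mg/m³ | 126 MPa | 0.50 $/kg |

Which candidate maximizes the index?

Screen on constraints: σ_y ≥ 85.7 MPa; cost ≤ 40 $/kg. Survivors: option D, option R, option C.
Normalizing units and computing the index:
  option D: E = 46.40 GPa, ρ = 1830 kg/m³
  option R: E = 109.2 GPa, ρ = 8410 kg/m³
  option C: E = 134.1 GPa, ρ = 7290 kg/m³
  option D: M = 1.96×10⁻³
  option C: M = 0.702×10⁻³
  option R: M = 0.568×10⁻³
Option D has the largest M.

option D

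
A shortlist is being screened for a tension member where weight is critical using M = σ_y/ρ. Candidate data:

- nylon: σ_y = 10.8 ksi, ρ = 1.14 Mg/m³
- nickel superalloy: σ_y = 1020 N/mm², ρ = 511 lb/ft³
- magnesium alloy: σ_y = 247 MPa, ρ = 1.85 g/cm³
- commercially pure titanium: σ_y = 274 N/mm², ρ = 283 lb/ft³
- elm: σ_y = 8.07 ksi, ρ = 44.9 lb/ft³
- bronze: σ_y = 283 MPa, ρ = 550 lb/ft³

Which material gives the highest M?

Normalizing units and computing the index:
  nylon: σ_y = 74.46 MPa, ρ = 1140 kg/m³
  nickel superalloy: σ_y = 1020 MPa, ρ = 8185 kg/m³
  magnesium alloy: σ_y = 247.0 MPa, ρ = 1850 kg/m³
  commercially pure titanium: σ_y = 274.0 MPa, ρ = 4533 kg/m³
  elm: σ_y = 55.64 MPa, ρ = 719.2 kg/m³
  bronze: σ_y = 283.0 MPa, ρ = 8810 kg/m³
  magnesium alloy: M = 134 kN·m/kg
  nickel superalloy: M = 125 kN·m/kg
  elm: M = 77.4 kN·m/kg
  nylon: M = 65.3 kN·m/kg
  commercially pure titanium: M = 60.4 kN·m/kg
  bronze: M = 32.1 kN·m/kg
Highest index: magnesium alloy.

magnesium alloy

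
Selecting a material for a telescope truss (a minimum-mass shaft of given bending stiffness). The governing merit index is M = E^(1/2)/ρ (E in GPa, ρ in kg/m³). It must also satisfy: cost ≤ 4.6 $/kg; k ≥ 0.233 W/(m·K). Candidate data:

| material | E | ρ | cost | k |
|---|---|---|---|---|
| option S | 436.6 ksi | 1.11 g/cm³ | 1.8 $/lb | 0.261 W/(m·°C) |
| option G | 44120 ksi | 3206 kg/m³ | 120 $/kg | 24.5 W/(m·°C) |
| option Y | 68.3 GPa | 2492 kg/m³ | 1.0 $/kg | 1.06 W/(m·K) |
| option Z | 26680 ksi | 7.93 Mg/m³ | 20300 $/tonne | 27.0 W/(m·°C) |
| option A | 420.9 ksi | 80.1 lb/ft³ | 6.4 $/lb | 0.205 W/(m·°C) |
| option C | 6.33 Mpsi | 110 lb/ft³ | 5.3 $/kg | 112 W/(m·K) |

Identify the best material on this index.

option Y

Screen on constraints: cost ≤ 4.6 $/kg; k ≥ 0.233 W/(m·K). Survivors: option S, option Y.
Putting every candidate on a common basis:
  option S: E = 3.010 GPa, ρ = 1110 kg/m³
  option Y: E = 68.30 GPa, ρ = 2492 kg/m³
  option Y: M = 3.32×10⁻³
  option S: M = 1.56×10⁻³
Highest index: option Y.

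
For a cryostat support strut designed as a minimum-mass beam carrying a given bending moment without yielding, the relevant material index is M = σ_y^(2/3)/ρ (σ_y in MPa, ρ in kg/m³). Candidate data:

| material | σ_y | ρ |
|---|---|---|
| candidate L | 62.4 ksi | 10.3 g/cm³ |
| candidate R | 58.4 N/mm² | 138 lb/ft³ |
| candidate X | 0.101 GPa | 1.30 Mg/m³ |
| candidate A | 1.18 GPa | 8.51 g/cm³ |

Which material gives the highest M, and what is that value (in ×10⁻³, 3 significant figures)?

In SI units:
  candidate L: σ_y = 430.2 MPa, ρ = 10300 kg/m³
  candidate R: σ_y = 58.40 MPa, ρ = 2211 kg/m³
  candidate X: σ_y = 101.0 MPa, ρ = 1300 kg/m³
  candidate A: σ_y = 1180 MPa, ρ = 8510 kg/m³
  candidate X: M = 16.7×10⁻³
  candidate A: M = 13.1×10⁻³
  candidate R: M = 6.81×10⁻³
  candidate L: M = 5.53×10⁻³
The maximum is for candidate X.

candidate X, M = 16.7×10⁻³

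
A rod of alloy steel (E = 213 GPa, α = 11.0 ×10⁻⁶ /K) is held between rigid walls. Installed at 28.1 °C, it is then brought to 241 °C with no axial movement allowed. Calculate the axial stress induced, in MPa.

499 MPa

ΔT = 212.9 K. Constrained thermal stress σ = E·α·ΔT = 213.0×10³ MPa × 11.0×10⁻⁶ × 212.9 = 499 MPa (compressive).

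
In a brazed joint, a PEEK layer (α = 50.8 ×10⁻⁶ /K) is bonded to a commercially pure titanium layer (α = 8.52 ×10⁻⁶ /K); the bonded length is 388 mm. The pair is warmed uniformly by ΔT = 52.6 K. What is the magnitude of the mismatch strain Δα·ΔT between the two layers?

Δα = |50.8 − 8.52|×10⁻⁶/K = 42.3×10⁻⁶/K.
Mismatch strain = Δα·ΔT = 42.3×10⁻⁶ × 52.6 = 2.22×10⁻³.

2.22×10⁻³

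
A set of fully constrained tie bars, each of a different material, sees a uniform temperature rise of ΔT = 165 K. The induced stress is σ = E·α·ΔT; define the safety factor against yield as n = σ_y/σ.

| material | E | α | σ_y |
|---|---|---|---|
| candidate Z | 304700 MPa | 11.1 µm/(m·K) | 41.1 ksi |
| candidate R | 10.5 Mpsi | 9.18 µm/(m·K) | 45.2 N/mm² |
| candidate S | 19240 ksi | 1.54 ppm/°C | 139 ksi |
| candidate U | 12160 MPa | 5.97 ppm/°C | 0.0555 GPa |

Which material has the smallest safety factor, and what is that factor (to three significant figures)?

Per material, after unit conversion:
  candidate Z: E = 304.7, α = 11.1, σ_y = 283.4 → σ = 558 MPa, n = 0.508
  candidate R: E = 72.39, α = 9.18, σ_y = 45.20 → σ = 110 MPa, n = 0.412
  candidate S: E = 132.7, α = 1.54, σ_y = 958.4 → σ = 33.7 MPa, n = 28.4
  candidate U: E = 12.16, α = 5.97, σ_y = 55.50 → σ = 12.0 MPa, n = 4.63
The minimum is candidate R at n = 0.412.

candidate R, n = 0.412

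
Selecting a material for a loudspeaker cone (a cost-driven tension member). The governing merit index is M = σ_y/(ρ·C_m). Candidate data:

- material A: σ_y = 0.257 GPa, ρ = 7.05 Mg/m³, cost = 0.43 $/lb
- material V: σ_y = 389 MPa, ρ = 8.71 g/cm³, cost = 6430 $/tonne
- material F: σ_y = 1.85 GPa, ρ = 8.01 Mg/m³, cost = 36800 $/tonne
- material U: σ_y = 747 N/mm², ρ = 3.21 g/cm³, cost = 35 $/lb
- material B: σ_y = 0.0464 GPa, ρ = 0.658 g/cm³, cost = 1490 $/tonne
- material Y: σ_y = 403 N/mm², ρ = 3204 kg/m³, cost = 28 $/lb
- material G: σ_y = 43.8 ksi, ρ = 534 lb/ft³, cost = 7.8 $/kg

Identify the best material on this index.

material B

After converting to SI:
  material A: σ_y = 257.0 MPa, ρ = 7050 kg/m³, cost = 0.9480 $/kg
  material V: σ_y = 389.0 MPa, ρ = 8710 kg/m³, cost = 6.430 $/kg
  material F: σ_y = 1850 MPa, ρ = 8010 kg/m³, cost = 36.80 $/kg
  material U: σ_y = 747.0 MPa, ρ = 3210 kg/m³, cost = 77.16 $/kg
  material B: σ_y = 46.40 MPa, ρ = 658.0 kg/m³, cost = 1.490 $/kg
  material Y: σ_y = 403.0 MPa, ρ = 3204 kg/m³, cost = 61.73 $/kg
  material G: σ_y = 302.0 MPa, ρ = 8554 kg/m³, cost = 7.800 $/kg
  material B: M = 47.3 kN·m per $
  material A: M = 38.5 kN·m per $
  material V: M = 6.95 kN·m per $
  material F: M = 6.28 kN·m per $
  material G: M = 4.53 kN·m per $
  material U: M = 3.02 kN·m per $
  material Y: M = 2.04 kN·m per $
Material B has the largest M.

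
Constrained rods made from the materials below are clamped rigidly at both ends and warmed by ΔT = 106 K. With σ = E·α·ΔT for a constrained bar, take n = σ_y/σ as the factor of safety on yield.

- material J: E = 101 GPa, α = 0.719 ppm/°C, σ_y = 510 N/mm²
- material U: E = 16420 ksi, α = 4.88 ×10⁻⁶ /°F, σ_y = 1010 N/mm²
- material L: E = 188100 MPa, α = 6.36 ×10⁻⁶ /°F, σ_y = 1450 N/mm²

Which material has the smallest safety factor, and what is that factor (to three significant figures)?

material L, n = 6.35

With everything in SI (GPa, ×10⁻⁶/K, MPa):
  material J: E = 101.0, α = 0.719, σ_y = 510.0 → σ = 7.70 MPa, n = 66.3
  material U: E = 113.2, α = 8.78, σ_y = 1010 → σ = 105 MPa, n = 9.58
  material L: E = 188.1, α = 11.4, σ_y = 1450 → σ = 228 MPa, n = 6.35
Material L has the lowest safety factor, n = 6.35.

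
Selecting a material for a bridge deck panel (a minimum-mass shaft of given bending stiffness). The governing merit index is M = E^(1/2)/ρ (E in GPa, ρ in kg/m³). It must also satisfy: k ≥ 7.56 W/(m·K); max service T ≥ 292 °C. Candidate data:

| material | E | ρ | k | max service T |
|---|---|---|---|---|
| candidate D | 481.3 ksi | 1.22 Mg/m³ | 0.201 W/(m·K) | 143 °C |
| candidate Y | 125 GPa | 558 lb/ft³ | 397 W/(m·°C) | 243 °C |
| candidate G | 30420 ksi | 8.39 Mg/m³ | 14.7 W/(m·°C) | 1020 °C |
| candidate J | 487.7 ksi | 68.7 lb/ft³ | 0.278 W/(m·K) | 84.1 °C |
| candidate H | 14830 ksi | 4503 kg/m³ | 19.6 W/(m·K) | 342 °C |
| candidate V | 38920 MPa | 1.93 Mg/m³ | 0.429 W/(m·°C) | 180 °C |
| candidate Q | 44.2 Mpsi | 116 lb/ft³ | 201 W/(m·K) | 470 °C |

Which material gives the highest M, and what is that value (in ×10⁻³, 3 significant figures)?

candidate Q, M = 9.39×10⁻³

Screen on constraints: k ≥ 7.56 W/(m·K); max service T ≥ 292 °C. Survivors: candidate G, candidate H, candidate Q.
Putting every candidate on a common basis:
  candidate G: E = 209.7 GPa, ρ = 8390 kg/m³
  candidate H: E = 102.2 GPa, ρ = 4503 kg/m³
  candidate Q: E = 304.7 GPa, ρ = 1858 kg/m³
  candidate Q: M = 9.39×10⁻³
  candidate H: M = 2.25×10⁻³
  candidate G: M = 1.73×10⁻³
The maximum is for candidate Q.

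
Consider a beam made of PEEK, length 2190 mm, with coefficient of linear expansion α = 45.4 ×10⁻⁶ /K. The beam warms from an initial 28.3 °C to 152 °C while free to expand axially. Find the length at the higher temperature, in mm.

ΔT = 152 − 28.3 = 123.7 K.
ΔL = α·L₀·ΔT = 45.4×10⁻⁶ × 2190 mm × 123.7 K = 12.3 mm.
L = L₀ + ΔL = 2190 + 12.3 = 2202.3 mm.

2202.3 mm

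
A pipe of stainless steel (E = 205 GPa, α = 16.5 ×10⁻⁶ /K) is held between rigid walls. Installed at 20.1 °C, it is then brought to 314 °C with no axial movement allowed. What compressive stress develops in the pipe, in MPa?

ΔT = 293.9 K. Constrained thermal stress σ = E·α·ΔT = 205.0×10³ MPa × 16.5×10⁻⁶ × 293.9 = 994 MPa (compressive).

994 MPa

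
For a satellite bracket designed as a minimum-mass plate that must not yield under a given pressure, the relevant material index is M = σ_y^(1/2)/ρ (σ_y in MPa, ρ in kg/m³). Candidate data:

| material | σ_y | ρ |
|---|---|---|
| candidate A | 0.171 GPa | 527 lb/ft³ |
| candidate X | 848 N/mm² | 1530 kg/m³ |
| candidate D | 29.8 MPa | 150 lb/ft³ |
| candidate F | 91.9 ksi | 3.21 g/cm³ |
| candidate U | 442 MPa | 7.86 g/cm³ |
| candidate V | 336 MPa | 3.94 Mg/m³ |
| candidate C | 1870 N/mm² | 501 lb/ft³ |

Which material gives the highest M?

candidate X

Putting every candidate on a common basis:
  candidate A: σ_y = 171.0 MPa, ρ = 8442 kg/m³
  candidate X: σ_y = 848.0 MPa, ρ = 1530 kg/m³
  candidate D: σ_y = 29.80 MPa, ρ = 2403 kg/m³
  candidate F: σ_y = 633.6 MPa, ρ = 3210 kg/m³
  candidate U: σ_y = 442.0 MPa, ρ = 7860 kg/m³
  candidate V: σ_y = 336.0 MPa, ρ = 3940 kg/m³
  candidate C: σ_y = 1870 MPa, ρ = 8025 kg/m³
  candidate X: M = 19.0×10⁻³
  candidate F: M = 7.84×10⁻³
  candidate C: M = 5.39×10⁻³
  candidate V: M = 4.65×10⁻³
  candidate U: M = 2.67×10⁻³
  candidate D: M = 2.27×10⁻³
  candidate A: M = 1.55×10⁻³
Candidate X ranks first.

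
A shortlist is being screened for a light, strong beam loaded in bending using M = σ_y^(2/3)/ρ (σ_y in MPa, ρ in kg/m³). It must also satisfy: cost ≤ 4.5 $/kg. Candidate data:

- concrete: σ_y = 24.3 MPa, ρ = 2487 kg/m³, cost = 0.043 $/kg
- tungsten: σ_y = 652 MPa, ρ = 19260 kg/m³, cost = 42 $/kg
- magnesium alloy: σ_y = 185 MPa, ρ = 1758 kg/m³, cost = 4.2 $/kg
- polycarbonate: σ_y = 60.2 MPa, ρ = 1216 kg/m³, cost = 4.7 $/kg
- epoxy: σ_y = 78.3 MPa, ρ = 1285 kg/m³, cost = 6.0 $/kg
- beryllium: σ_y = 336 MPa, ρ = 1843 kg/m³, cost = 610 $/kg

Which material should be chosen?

Screen on constraints: cost ≤ 4.5 $/kg. Survivors: concrete, magnesium alloy.
Evaluate M for each candidate:
  magnesium alloy: M = 18.5×10⁻³
  concrete: M = 3.37×10⁻³
Magnesium alloy ranks first.

magnesium alloy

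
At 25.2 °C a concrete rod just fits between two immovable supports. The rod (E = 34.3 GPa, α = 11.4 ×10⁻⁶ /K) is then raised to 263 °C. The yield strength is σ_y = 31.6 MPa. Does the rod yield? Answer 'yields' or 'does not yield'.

ΔT = 237.8 K. Constrained thermal stress σ = E·α·ΔT = 34.30×10³ MPa × 11.4×10⁻⁶ × 237.8 = 93.0 MPa (compressive).
Compare to σ_y = 31.6 MPa: σ ≥ σ_y, so it yields.

yields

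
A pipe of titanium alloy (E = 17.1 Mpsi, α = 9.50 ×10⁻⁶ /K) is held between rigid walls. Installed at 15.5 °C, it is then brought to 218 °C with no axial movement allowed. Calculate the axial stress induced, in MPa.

E = 17.1 Mpsi = 117.9 GPa.
ΔT = 202.5 K. Constrained thermal stress σ = E·α·ΔT = 117.9×10³ MPa × 9.50×10⁻⁶ × 202.5 = 227 MPa (compressive).

227 MPa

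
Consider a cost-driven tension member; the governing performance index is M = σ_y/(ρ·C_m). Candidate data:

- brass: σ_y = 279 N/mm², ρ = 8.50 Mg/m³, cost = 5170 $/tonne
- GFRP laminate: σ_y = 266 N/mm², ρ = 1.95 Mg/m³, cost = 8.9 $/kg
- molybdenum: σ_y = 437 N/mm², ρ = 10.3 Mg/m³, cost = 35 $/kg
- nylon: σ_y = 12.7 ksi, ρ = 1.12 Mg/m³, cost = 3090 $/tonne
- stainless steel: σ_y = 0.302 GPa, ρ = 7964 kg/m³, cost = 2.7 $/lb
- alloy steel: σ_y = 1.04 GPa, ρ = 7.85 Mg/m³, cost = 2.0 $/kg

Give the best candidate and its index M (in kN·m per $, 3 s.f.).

Putting every candidate on a common basis:
  brass: σ_y = 279.0 MPa, ρ = 8500 kg/m³, cost = 5.170 $/kg
  GFRP laminate: σ_y = 266.0 MPa, ρ = 1950 kg/m³, cost = 8.900 $/kg
  molybdenum: σ_y = 437.0 MPa, ρ = 10300 kg/m³, cost = 35.00 $/kg
  nylon: σ_y = 87.56 MPa, ρ = 1120 kg/m³, cost = 3.090 $/kg
  stainless steel: σ_y = 302.0 MPa, ρ = 7964 kg/m³, cost = 5.952 $/kg
  alloy steel: σ_y = 1040 MPa, ρ = 7850 kg/m³, cost = 2.000 $/kg
  alloy steel: M = 66.2 kN·m per $
  nylon: M = 25.3 kN·m per $
  GFRP laminate: M = 15.3 kN·m per $
  stainless steel: M = 6.37 kN·m per $
  brass: M = 6.35 kN·m per $
  molybdenum: M = 1.21 kN·m per $
Alloy steel ranks first.

alloy steel, M = 66.2 kN·m per $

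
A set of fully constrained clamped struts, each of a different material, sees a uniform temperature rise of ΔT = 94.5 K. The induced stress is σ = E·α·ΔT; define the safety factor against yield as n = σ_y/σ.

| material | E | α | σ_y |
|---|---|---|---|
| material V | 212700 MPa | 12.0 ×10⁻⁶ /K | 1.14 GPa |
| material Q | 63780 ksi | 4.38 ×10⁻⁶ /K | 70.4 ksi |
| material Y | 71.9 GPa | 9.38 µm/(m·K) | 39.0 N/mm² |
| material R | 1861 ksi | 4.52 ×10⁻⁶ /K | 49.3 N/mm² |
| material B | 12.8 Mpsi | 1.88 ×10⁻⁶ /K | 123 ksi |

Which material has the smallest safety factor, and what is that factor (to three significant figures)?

In consistent units (E in GPa, α in ×10⁻⁶/K, σ_y in MPa):
  material V: E = 212.7, α = 12.0, σ_y = 1140 → σ = 241 MPa, n = 4.73
  material Q: E = 439.7, α = 4.38, σ_y = 485.4 → σ = 182 MPa, n = 2.67
  material Y: E = 71.90, α = 9.38, σ_y = 39.00 → σ = 63.7 MPa, n = 0.612
  material R: E = 12.83, α = 4.52, σ_y = 49.30 → σ = 5.48 MPa, n = 9.00
  material B: E = 88.25, α = 1.88, σ_y = 848.1 → σ = 15.7 MPa, n = 54.1
Material Y has the lowest safety factor, n = 0.612.

material Y, n = 0.612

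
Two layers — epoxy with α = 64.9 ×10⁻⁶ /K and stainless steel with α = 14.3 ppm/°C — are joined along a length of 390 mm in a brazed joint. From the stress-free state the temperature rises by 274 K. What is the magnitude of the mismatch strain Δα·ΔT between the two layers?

0.0139

Δα = |64.9 − 14.3|×10⁻⁶/K = 50.6×10⁻⁶/K.
Mismatch strain = Δα·ΔT = 50.6×10⁻⁶ × 274.0 = 0.0139.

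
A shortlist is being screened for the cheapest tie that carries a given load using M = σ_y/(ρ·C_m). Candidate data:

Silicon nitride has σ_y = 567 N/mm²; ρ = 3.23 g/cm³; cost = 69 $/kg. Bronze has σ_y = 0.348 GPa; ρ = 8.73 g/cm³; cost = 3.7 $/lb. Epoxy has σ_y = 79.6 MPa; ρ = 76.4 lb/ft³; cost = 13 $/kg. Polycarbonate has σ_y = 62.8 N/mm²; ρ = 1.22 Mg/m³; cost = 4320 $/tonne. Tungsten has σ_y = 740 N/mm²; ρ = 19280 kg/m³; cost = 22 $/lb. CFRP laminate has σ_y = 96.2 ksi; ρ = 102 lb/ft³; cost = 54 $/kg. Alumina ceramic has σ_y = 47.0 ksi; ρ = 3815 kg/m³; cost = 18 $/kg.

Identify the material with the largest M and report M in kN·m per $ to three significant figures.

polycarbonate, M = 11.9 kN·m per $

Convert each candidate to consistent units, then evaluate M:
  silicon nitride: σ_y = 567.0 MPa, ρ = 3230 kg/m³, cost = 69.00 $/kg
  bronze: σ_y = 348.0 MPa, ρ = 8730 kg/m³, cost = 8.157 $/kg
  epoxy: σ_y = 79.60 MPa, ρ = 1224 kg/m³, cost = 13.00 $/kg
  polycarbonate: σ_y = 62.80 MPa, ρ = 1220 kg/m³, cost = 4.320 $/kg
  tungsten: σ_y = 740.0 MPa, ρ = 19280 kg/m³, cost = 48.50 $/kg
  CFRP laminate: σ_y = 663.3 MPa, ρ = 1634 kg/m³, cost = 54.00 $/kg
  alumina ceramic: σ_y = 324.1 MPa, ρ = 3815 kg/m³, cost = 18.00 $/kg
  polycarbonate: M = 11.9 kN·m per $
  CFRP laminate: M = 7.52 kN·m per $
  epoxy: M = 5.00 kN·m per $
  bronze: M = 4.89 kN·m per $
  alumina ceramic: M = 4.72 kN·m per $
  silicon nitride: M = 2.54 kN·m per $
  tungsten: M = 0.791 kN·m per $
Polycarbonate ranks first.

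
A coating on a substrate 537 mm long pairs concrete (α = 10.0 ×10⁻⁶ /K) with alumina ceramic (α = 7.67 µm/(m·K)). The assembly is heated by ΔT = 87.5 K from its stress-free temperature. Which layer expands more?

concrete

α(concrete) = 10.0×10⁻⁶/K vs α(alumina ceramic) = 7.67×10⁻⁶/K.
Higher α expands more for the same ΔT: concrete.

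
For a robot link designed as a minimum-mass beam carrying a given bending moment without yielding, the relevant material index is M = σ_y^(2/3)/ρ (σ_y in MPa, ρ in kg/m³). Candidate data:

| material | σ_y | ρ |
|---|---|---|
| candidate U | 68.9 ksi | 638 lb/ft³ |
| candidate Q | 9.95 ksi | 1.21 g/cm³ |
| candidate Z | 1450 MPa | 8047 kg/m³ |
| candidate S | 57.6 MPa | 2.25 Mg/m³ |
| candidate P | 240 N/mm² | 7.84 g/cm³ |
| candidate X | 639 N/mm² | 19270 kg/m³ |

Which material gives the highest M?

Convert each candidate to consistent units, then evaluate M:
  candidate U: σ_y = 475.0 MPa, ρ = 10220 kg/m³
  candidate Q: σ_y = 68.60 MPa, ρ = 1210 kg/m³
  candidate Z: σ_y = 1450 MPa, ρ = 8047 kg/m³
  candidate S: σ_y = 57.60 MPa, ρ = 2250 kg/m³
  candidate P: σ_y = 240.0 MPa, ρ = 7840 kg/m³
  candidate X: σ_y = 639.0 MPa, ρ = 19270 kg/m³
  candidate Z: M = 15.9×10⁻³
  candidate Q: M = 13.8×10⁻³
  candidate S: M = 6.63×10⁻³
  candidate U: M = 5.96×10⁻³
  candidate P: M = 4.93×10⁻³
  candidate X: M = 3.85×10⁻³
The maximum is for candidate Z.

candidate Z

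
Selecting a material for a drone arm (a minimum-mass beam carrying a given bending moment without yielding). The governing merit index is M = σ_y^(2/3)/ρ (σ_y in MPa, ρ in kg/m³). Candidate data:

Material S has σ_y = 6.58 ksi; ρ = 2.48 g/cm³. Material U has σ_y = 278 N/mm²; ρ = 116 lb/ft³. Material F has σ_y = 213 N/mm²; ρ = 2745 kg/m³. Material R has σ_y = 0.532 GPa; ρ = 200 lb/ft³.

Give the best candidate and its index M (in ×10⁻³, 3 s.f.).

Putting every candidate on a common basis:
  material S: σ_y = 45.37 MPa, ρ = 2480 kg/m³
  material U: σ_y = 278.0 MPa, ρ = 1858 kg/m³
  material F: σ_y = 213.0 MPa, ρ = 2745 kg/m³
  material R: σ_y = 532.0 MPa, ρ = 3204 kg/m³
  material U: M = 22.9×10⁻³
  material R: M = 20.5×10⁻³
  material F: M = 13.0×10⁻³
  material S: M = 5.13×10⁻³
The maximum is for material U.

material U, M = 22.9×10⁻³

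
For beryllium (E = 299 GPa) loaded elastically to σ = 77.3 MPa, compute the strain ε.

ε = σ/E = 77.3 / 299000 = 2.59×10⁻⁴.

2.59×10⁻⁴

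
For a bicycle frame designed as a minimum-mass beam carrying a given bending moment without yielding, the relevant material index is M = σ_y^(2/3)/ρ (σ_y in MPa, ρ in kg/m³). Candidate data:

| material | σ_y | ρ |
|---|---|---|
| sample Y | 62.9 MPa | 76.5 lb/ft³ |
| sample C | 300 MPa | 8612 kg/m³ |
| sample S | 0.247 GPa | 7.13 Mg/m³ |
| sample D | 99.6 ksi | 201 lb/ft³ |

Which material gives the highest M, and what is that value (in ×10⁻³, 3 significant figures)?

sample D, M = 24.2×10⁻³

After converting to SI:
  sample Y: σ_y = 62.90 MPa, ρ = 1225 kg/m³
  sample C: σ_y = 300.0 MPa, ρ = 8612 kg/m³
  sample S: σ_y = 247.0 MPa, ρ = 7130 kg/m³
  sample D: σ_y = 686.7 MPa, ρ = 3220 kg/m³
  sample D: M = 24.2×10⁻³
  sample Y: M = 12.9×10⁻³
  sample S: M = 5.52×10⁻³
  sample C: M = 5.20×10⁻³
The maximum is for sample D.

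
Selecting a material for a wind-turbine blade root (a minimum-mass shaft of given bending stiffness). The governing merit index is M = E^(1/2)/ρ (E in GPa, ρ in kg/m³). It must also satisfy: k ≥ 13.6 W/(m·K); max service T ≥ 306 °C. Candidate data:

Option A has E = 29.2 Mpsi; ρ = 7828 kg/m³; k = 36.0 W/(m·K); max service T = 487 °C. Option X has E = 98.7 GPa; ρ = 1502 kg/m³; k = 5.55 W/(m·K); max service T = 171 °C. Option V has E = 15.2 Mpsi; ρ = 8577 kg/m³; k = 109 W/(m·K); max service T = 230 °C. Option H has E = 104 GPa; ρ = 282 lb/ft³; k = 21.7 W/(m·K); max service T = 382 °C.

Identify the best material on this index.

Screen on constraints: k ≥ 13.6 W/(m·K); max service T ≥ 306 °C. Survivors: option A, option H.
Convert each candidate to consistent units, then evaluate M:
  option A: E = 201.3 GPa, ρ = 7828 kg/m³
  option H: E = 104.0 GPa, ρ = 4517 kg/m³
  option H: M = 2.26×10⁻³
  option A: M = 1.81×10⁻³
Option H ranks first.

option H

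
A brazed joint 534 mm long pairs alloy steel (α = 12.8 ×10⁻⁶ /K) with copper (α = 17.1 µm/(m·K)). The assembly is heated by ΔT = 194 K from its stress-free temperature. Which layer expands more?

copper

α(alloy steel) = 12.8×10⁻⁶/K vs α(copper) = 17.1×10⁻⁶/K.
Higher α expands more for the same ΔT: copper.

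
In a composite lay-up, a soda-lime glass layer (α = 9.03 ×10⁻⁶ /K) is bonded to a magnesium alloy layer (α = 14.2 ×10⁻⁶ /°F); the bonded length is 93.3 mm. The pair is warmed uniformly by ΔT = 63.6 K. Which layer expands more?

magnesium alloy: α = 14.2×10⁻⁶/°F × 9/5 = 25.6×10⁻⁶/K.
α(soda-lime glass) = 9.03×10⁻⁶/K vs α(magnesium alloy) = 25.6×10⁻⁶/K.
Higher α expands more for the same ΔT: magnesium alloy.

magnesium alloy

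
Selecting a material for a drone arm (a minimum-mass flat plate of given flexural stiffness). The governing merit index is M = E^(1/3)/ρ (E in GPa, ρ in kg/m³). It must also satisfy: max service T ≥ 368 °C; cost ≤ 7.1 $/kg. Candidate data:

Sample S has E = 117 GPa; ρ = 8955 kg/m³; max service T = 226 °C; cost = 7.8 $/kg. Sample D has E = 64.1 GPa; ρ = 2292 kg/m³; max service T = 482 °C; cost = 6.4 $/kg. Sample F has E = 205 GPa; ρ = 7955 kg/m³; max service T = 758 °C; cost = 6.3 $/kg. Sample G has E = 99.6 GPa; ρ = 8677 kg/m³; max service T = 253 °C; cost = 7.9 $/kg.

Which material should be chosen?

sample D

Screen on constraints: max service T ≥ 368 °C; cost ≤ 7.1 $/kg. Survivors: sample D, sample F.
Per-candidate index values:
  sample D: M = 1.75×10⁻³
  sample F: M = 0.741×10⁻³
The maximum is for sample D.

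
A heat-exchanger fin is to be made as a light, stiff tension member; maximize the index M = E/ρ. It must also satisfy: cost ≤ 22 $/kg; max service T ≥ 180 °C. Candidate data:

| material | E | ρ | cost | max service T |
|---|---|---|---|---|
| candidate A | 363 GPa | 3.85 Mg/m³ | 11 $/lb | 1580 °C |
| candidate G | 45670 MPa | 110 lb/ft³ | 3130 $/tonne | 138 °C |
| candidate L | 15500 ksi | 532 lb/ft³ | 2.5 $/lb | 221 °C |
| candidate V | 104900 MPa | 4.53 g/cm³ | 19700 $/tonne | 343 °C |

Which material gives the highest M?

candidate V

Screen on constraints: cost ≤ 22 $/kg; max service T ≥ 180 °C. Survivors: candidate L, candidate V.
After converting to SI:
  candidate L: E = 106.9 GPa, ρ = 8522 kg/m³
  candidate V: E = 104.9 GPa, ρ = 4530 kg/m³
  candidate V: M = 23.2 MN·m/kg
  candidate L: M = 12.5 MN·m/kg
The maximum is for candidate V.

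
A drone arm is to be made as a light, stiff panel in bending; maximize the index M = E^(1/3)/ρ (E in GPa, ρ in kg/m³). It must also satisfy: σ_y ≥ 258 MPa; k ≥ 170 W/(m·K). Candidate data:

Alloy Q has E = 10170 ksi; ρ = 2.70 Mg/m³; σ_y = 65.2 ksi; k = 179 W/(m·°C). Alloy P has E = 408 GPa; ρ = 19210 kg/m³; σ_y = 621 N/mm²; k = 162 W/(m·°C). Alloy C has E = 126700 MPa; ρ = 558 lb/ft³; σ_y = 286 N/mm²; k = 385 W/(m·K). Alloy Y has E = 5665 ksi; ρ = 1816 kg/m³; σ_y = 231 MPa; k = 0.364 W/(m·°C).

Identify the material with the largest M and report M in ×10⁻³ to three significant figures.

alloy Q, M = 1.53×10⁻³

Screen on constraints: σ_y ≥ 258 MPa; k ≥ 170 W/(m·K). Survivors: alloy Q, alloy C.
In SI units:
  alloy Q: E = 70.12 GPa, ρ = 2700 kg/m³
  alloy C: E = 126.7 GPa, ρ = 8938 kg/m³
  alloy Q: M = 1.53×10⁻³
  alloy C: M = 0.562×10⁻³
Alloy Q has the largest M.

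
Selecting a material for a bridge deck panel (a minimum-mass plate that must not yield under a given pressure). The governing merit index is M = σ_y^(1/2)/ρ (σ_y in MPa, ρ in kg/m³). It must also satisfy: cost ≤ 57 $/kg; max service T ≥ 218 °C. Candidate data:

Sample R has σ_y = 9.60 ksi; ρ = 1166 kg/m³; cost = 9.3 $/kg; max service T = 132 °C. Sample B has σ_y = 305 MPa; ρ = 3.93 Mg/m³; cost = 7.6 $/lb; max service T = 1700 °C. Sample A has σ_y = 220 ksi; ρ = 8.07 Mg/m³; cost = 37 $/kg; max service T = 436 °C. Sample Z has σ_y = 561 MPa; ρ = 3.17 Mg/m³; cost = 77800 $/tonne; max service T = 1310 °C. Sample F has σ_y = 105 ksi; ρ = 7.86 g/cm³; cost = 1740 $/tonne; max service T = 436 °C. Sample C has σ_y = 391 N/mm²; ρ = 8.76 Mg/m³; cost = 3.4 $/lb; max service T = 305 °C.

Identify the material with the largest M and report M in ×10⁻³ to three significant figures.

sample A, M = 4.83×10⁻³

Screen on constraints: cost ≤ 57 $/kg; max service T ≥ 218 °C. Survivors: sample B, sample A, sample F, sample C.
Putting every candidate on a common basis:
  sample B: σ_y = 305.0 MPa, ρ = 3930 kg/m³
  sample A: σ_y = 1517 MPa, ρ = 8070 kg/m³
  sample F: σ_y = 723.9 MPa, ρ = 7860 kg/m³
  sample C: σ_y = 391.0 MPa, ρ = 8760 kg/m³
  sample A: M = 4.83×10⁻³
  sample B: M = 4.44×10⁻³
  sample F: M = 3.42×10⁻³
  sample C: M = 2.26×10⁻³
Sample A has the largest M.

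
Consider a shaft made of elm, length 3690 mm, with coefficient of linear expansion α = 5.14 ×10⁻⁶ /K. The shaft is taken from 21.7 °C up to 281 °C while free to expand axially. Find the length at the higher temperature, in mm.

ΔT = 281 − 21.7 = 259.3 K.
ΔL = α·L₀·ΔT = 5.14×10⁻⁶ × 3690 mm × 259.3 K = 4.92 mm.
L = L₀ + ΔL = 3690 + 4.92 = 3694.9 mm.

3694.9 mm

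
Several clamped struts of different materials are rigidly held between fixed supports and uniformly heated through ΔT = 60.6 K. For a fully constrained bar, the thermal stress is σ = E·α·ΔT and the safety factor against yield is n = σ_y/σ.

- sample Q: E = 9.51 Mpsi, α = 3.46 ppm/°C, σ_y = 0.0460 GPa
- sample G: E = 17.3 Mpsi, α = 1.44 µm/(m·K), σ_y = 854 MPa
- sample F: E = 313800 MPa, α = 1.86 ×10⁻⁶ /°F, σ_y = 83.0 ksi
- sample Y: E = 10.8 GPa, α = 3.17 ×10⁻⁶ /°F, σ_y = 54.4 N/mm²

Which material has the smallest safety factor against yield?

Converting E to GPa, α to ×10⁻⁶/K, σ_y to MPa, then σ and n for each:
  sample Q: E = 65.57, α = 3.46, σ_y = 46.00 → σ = 13.7 MPa, n = 3.35
  sample G: E = 119.3, α = 1.44, σ_y = 854.0 → σ = 10.4 MPa, n = 82.0
  sample F: E = 313.8, α = 3.35, σ_y = 572.3 → σ = 63.7 MPa, n = 8.99
  sample Y: E = 10.80, α = 5.71, σ_y = 54.40 → σ = 3.73 MPa, n = 14.6
Smallest n: sample Q with n = 3.35.

sample Q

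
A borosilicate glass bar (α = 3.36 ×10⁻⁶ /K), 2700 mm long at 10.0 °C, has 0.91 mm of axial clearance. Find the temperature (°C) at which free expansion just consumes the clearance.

110 °C

α·L₀·ΔT = 0.91 mm ⇒ ΔT = 0.91 / (3.36×10⁻⁶ × 2700.0) = 100.3 K.
T = 10.0 + 100.3 = 110.3 °C.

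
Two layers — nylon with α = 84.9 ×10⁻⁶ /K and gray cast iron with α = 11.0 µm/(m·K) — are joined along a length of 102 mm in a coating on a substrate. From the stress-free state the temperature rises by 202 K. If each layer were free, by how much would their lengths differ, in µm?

1520 µm

Δα = |84.9 − 11.0|×10⁻⁶/K = 73.9×10⁻⁶/K.
ΔL_mismatch = Δα·L·ΔT = 73.9×10⁻⁶ × 102.0 mm × 202.0 K = 1520 µm.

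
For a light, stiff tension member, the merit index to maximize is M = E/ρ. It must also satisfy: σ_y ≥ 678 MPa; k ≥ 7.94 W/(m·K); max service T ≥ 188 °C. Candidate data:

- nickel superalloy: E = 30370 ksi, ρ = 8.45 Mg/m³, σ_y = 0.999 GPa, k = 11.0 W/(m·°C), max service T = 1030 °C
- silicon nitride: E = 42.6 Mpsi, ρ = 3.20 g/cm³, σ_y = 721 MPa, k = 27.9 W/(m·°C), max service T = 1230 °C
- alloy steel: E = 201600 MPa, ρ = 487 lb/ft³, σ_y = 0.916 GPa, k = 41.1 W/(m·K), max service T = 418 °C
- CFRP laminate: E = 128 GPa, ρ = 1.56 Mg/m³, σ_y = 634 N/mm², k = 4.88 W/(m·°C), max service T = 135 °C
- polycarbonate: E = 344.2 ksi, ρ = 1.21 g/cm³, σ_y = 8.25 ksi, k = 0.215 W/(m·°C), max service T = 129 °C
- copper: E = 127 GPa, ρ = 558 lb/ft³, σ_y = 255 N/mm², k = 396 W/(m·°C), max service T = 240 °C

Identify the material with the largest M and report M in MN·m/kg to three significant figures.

silicon nitride, M = 91.8 MN·m/kg

Screen on constraints: σ_y ≥ 678 MPa; k ≥ 7.94 W/(m·K); max service T ≥ 188 °C. Survivors: nickel superalloy, silicon nitride, alloy steel.
Normalizing units and computing the index:
  nickel superalloy: E = 209.4 GPa, ρ = 8450 kg/m³
  silicon nitride: E = 293.7 GPa, ρ = 3200 kg/m³
  alloy steel: E = 201.6 GPa, ρ = 7801 kg/m³
  silicon nitride: M = 91.8 MN·m/kg
  alloy steel: M = 25.8 MN·m/kg
  nickel superalloy: M = 24.8 MN·m/kg
Highest index: silicon nitride.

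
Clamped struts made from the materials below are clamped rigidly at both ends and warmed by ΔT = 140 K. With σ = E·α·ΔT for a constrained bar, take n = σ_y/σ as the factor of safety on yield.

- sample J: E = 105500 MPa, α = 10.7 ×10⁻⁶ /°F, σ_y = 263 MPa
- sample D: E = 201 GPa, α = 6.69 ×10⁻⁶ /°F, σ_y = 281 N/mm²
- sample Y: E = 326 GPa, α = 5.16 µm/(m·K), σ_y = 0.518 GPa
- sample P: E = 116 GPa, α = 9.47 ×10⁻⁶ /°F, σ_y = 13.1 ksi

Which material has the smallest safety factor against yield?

Per material, after unit conversion:
  sample J: E = 105.5, α = 19.3, σ_y = 263.0 → σ = 284 MPa, n = 0.925
  sample D: E = 201.0, α = 12.0, σ_y = 281.0 → σ = 339 MPa, n = 0.829
  sample Y: E = 326.0, α = 5.16, σ_y = 518.0 → σ = 236 MPa, n = 2.20
  sample P: E = 116.0, α = 17.0, σ_y = 90.32 → σ = 277 MPa, n = 0.326
Smallest n: sample P with n = 0.326.

sample P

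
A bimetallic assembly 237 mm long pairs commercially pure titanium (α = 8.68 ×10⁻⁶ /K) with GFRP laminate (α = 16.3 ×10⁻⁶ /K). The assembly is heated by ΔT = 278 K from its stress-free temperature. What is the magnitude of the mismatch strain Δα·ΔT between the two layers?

2.12×10⁻³

Δα = |8.68 − 16.3|×10⁻⁶/K = 7.62×10⁻⁶/K.
Mismatch strain = Δα·ΔT = 7.62×10⁻⁶ × 278.0 = 2.12×10⁻³.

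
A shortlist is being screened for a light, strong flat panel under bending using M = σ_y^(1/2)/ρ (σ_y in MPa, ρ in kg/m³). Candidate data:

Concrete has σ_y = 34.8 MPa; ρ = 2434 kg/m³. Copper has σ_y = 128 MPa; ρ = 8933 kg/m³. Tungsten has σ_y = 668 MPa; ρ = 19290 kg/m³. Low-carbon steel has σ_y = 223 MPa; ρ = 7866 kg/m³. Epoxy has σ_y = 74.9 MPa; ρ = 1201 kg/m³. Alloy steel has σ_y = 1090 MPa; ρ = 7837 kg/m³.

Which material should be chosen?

epoxy

Evaluate M for each candidate:
  epoxy: M = 7.21×10⁻³
  alloy steel: M = 4.21×10⁻³
  concrete: M = 2.42×10⁻³
  low-carbon steel: M = 1.90×10⁻³
  tungsten: M = 1.34×10⁻³
  copper: M = 1.27×10⁻³
The maximum is for epoxy.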